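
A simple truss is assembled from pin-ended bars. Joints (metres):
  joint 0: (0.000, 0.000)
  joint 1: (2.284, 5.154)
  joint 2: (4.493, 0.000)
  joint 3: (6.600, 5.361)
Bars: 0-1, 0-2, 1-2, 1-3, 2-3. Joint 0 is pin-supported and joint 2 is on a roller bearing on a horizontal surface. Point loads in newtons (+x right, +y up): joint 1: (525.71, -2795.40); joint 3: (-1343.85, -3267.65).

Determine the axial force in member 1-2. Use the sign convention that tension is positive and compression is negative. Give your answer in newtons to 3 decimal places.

-2127.975

N=4 nodes, M=5 members, R=3 reactions → 2N=8, M+R=8
member 0 (0-1): L=5.6374, (cx,cy)=(0.4052,0.9142)
member 1 (0-2): L=4.4930, (cx,cy)=(1.0000,0.0000)
member 2 (1-2): L=5.6074, (cx,cy)=(0.3939,-0.9191)
member 3 (1-3): L=4.3210, (cx,cy)=(0.9989,0.0479)
member 4 (2-3): L=5.7602, (cx,cy)=(0.3658,0.9307)
solve A·x = −loads:
  F[0-1] = -921.4275 N (compression)
  F[0-2] = -444.8230 N (compression)
  F[1-2] = -2127.9747 N (compression)
  F[1-3] = -60.8007 N (compression)
  F[2-3] = -3507.8347 N (compression)
  Rx@0 = +818.1400 N
  Ry@0 = +842.4150 N
  Ry@2 = +5220.6350 N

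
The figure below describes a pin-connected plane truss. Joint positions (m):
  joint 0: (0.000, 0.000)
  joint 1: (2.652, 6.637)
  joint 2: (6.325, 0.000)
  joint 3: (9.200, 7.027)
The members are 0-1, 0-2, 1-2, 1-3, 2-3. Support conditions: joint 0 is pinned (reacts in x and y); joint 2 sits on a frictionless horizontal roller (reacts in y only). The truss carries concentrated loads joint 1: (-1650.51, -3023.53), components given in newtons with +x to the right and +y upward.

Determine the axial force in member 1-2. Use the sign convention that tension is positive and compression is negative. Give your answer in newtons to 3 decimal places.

530.538

N=4 nodes, M=5 members, R=3 reactions → 2N=8, M+R=8
member 0 (0-1): L=7.1472, (cx,cy)=(0.3711,0.9286)
member 1 (0-2): L=6.3250, (cx,cy)=(1.0000,0.0000)
member 2 (1-2): L=7.5856, (cx,cy)=(0.4842,-0.8750)
member 3 (1-3): L=6.5596, (cx,cy)=(0.9982,0.0595)
member 4 (2-3): L=7.5924, (cx,cy)=(0.3787,0.9255)
solve A·x = −loads:
  F[0-1] = -3755.8486 N (compression)
  F[0-2] = -256.8914 N (compression)
  F[1-2] = +530.5376 N (tension)
  F[1-3] = +0.0000 N (tension)
  F[2-3] = +0.0000 N (tension)
  Rx@0 = +1650.5100 N
  Ry@0 = +3487.7250 N
  Ry@2 = -464.1950 N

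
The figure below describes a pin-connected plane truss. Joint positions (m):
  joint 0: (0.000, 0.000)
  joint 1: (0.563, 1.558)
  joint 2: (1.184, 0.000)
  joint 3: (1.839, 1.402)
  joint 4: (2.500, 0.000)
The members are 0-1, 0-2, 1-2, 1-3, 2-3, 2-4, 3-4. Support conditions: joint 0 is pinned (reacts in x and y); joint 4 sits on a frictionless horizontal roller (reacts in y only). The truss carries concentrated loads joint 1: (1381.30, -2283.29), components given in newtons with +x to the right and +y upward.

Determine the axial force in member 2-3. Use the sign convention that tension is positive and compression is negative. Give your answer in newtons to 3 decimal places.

N=5 nodes, M=7 members, R=3 reactions → 2N=10, M+R=10
member 0 (0-1): L=1.6566, (cx,cy)=(0.3399,0.9405)
member 1 (0-2): L=1.1840, (cx,cy)=(1.0000,0.0000)
member 2 (1-2): L=1.6772, (cx,cy)=(0.3703,-0.9289)
member 3 (1-3): L=1.2855, (cx,cy)=(0.9926,-0.1214)
member 4 (2-3): L=1.5475, (cx,cy)=(0.4233,0.9060)
member 5 (2-4): L=1.3160, (cx,cy)=(1.0000,0.0000)
member 6 (3-4): L=1.5500, (cx,cy)=(0.4264,-0.9045)
solve A·x = −loads:
  F[0-1] = -965.7494 N (compression)
  F[0-2] = +1709.5120 N (tension)
  F[1-2] = -1319.5361 N (compression)
  F[1-3] = -1230.0318 N (compression)
  F[2-3] = +1352.9276 N (tension)
  F[2-4] = +648.2812 N (tension)
  F[3-4] = -1520.1832 N (compression)
  Rx@0 = -1381.3000 N
  Ry@0 = +908.2669 N
  Ry@4 = +1375.0231 N

1352.928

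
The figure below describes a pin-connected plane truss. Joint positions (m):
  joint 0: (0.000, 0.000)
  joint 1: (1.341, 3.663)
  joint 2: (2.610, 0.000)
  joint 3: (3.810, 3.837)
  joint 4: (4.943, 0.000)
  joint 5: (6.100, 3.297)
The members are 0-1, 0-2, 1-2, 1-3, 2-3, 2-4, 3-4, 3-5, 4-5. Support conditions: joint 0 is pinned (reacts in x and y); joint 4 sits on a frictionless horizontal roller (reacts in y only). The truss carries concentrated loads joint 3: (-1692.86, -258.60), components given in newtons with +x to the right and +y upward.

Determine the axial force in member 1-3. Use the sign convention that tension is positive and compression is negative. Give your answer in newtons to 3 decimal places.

N=6 nodes, M=9 members, R=3 reactions → 2N=12, M+R=12
member 0 (0-1): L=3.9007, (cx,cy)=(0.3438,0.9391)
member 1 (0-2): L=2.6100, (cx,cy)=(1.0000,0.0000)
member 2 (1-2): L=3.8766, (cx,cy)=(0.3273,-0.9449)
member 3 (1-3): L=2.4751, (cx,cy)=(0.9975,0.0703)
member 4 (2-3): L=4.0203, (cx,cy)=(0.2985,0.9544)
member 5 (2-4): L=2.3330, (cx,cy)=(1.0000,0.0000)
member 6 (3-4): L=4.0008, (cx,cy)=(0.2832,-0.9591)
member 7 (3-5): L=2.3528, (cx,cy)=(0.9733,-0.2295)
member 8 (4-5): L=3.4941, (cx,cy)=(0.3311,0.9436)
solve A·x = −loads:
  F[0-1] = -1462.4945 N (compression)
  F[0-2] = -1190.0836 N (compression)
  F[1-2] = +1382.1908 N (tension)
  F[1-3] = -957.6055 N (compression)
  F[2-3] = -1368.4179 N (compression)
  F[2-4] = -329.1682 N (compression)
  F[3-4] = +1162.3391 N (tension)
  F[3-5] = +0.0000 N (tension)
  F[4-5] = -0.0000 N (compression)
  Rx@0 = +1692.8600 N
  Ry@0 = +1373.3558 N
  Ry@4 = -1114.7558 N

-957.605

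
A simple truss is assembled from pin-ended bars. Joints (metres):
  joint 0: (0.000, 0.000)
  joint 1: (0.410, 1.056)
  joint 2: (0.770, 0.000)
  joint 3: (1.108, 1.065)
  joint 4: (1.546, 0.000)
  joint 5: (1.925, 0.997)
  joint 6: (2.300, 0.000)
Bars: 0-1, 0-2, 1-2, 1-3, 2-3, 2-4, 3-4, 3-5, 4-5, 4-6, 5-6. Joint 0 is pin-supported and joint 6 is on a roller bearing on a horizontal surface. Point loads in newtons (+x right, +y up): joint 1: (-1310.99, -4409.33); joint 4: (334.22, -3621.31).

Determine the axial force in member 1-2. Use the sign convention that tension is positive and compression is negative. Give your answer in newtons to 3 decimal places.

1044.392

N=7 nodes, M=11 members, R=3 reactions → 2N=14, M+R=14
member 0 (0-1): L=1.1328, (cx,cy)=(0.3619,0.9322)
member 1 (0-2): L=0.7700, (cx,cy)=(1.0000,0.0000)
member 2 (1-2): L=1.1157, (cx,cy)=(0.3227,-0.9465)
member 3 (1-3): L=0.6981, (cx,cy)=(0.9999,0.0129)
member 4 (2-3): L=1.1173, (cx,cy)=(0.3025,0.9531)
member 5 (2-4): L=0.7760, (cx,cy)=(1.0000,0.0000)
member 6 (3-4): L=1.1516, (cx,cy)=(0.3804,-0.9248)
member 7 (3-5): L=0.8198, (cx,cy)=(0.9966,-0.0829)
member 8 (4-5): L=1.0666, (cx,cy)=(0.3553,0.9347)
member 9 (4-6): L=0.7540, (cx,cy)=(1.0000,0.0000)
member 10 (5-6): L=1.0652, (cx,cy)=(0.3520,-0.9360)
solve A·x = −loads:
  F[0-1] = -5806.0233 N (compression)
  F[0-2] = +1124.6331 N (tension)
  F[1-2] = +1044.3918 N (tension)
  F[1-3] = -1127.5048 N (compression)
  F[2-3] = -1037.1176 N (compression)
  F[2-4] = +1775.3609 N (tension)
  F[3-4] = +1257.3160 N (tension)
  F[3-5] = -1926.0062 N (compression)
  F[4-5] = +2630.1368 N (tension)
  F[4-6] = +984.7965 N (tension)
  F[5-6] = -2797.3264 N (compression)
  Rx@0 = +976.7700 N
  Ry@0 = +5412.3943 N
  Ry@6 = +2618.2457 N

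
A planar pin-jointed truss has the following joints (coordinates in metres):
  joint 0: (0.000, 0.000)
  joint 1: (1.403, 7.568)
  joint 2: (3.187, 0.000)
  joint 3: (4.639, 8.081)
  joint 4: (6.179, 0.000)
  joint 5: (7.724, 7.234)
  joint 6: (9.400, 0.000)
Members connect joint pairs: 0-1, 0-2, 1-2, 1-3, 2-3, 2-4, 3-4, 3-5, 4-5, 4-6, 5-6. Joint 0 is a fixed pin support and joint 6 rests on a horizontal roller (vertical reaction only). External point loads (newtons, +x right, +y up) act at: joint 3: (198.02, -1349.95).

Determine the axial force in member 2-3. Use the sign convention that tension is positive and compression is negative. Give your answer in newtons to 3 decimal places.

N=7 nodes, M=11 members, R=3 reactions → 2N=14, M+R=14
member 0 (0-1): L=7.6969, (cx,cy)=(0.1823,0.9832)
member 1 (0-2): L=3.1870, (cx,cy)=(1.0000,0.0000)
member 2 (1-2): L=7.7754, (cx,cy)=(0.2294,-0.9733)
member 3 (1-3): L=3.2764, (cx,cy)=(0.9877,0.1566)
member 4 (2-3): L=8.2104, (cx,cy)=(0.1768,0.9842)
member 5 (2-4): L=2.9920, (cx,cy)=(1.0000,0.0000)
member 6 (3-4): L=8.2264, (cx,cy)=(0.1872,-0.9823)
member 7 (3-5): L=3.1992, (cx,cy)=(0.9643,-0.2648)
member 8 (4-5): L=7.3971, (cx,cy)=(0.2089,0.9779)
member 9 (4-6): L=3.2210, (cx,cy)=(1.0000,0.0000)
member 10 (5-6): L=7.4256, (cx,cy)=(0.2257,-0.9742)
solve A·x = −loads:
  F[0-1] = -522.2508 N (compression)
  F[0-2] = +293.2159 N (tension)
  F[1-2] = +493.6240 N (tension)
  F[1-3] = -211.0564 N (compression)
  F[2-3] = -488.1496 N (compression)
  F[2-4] = +492.8019 N (tension)
  F[3-4] = -753.1736 N (compression)
  F[3-5] = -364.8254 N (compression)
  F[4-5] = +756.5445 N (tension)
  F[4-6] = +193.7915 N (tension)
  F[5-6] = -858.6044 N (compression)
  Rx@0 = -198.0200 N
  Ry@0 = +513.5013 N
  Ry@6 = +836.4487 N

-488.150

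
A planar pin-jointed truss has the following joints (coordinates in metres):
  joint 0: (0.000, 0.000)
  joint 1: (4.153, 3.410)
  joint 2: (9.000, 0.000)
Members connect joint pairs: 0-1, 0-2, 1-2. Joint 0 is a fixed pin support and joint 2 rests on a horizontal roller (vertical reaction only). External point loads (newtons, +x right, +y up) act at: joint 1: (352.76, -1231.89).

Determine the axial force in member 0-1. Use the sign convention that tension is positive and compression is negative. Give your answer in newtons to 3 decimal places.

N=3 nodes, M=3 members, R=3 reactions → 2N=6, M+R=6
member 0 (0-1): L=5.3736, (cx,cy)=(0.7729,0.6346)
member 1 (0-2): L=9.0000, (cx,cy)=(1.0000,0.0000)
member 2 (1-2): L=5.9263, (cx,cy)=(0.8179,-0.5754)
solve A·x = −loads:
  F[0-1] = -834.8522 N (compression)
  F[0-2] = +997.9783 N (tension)
  F[1-2] = -1220.2102 N (compression)
  Rx@0 = -352.7600 N
  Ry@0 = +529.7844 N
  Ry@2 = +702.1056 N

-834.852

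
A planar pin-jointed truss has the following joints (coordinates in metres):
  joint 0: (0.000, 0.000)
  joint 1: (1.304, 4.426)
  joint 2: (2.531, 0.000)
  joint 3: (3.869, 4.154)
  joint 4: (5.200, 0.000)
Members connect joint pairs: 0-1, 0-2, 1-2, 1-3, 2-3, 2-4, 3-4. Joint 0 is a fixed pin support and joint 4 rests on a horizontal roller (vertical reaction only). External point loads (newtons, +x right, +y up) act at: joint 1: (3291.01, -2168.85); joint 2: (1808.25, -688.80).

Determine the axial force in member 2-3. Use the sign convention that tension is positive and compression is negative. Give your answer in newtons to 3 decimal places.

N=5 nodes, M=7 members, R=3 reactions → 2N=10, M+R=10
member 0 (0-1): L=4.6141, (cx,cy)=(0.2826,0.9592)
member 1 (0-2): L=2.5310, (cx,cy)=(1.0000,0.0000)
member 2 (1-2): L=4.5929, (cx,cy)=(0.2671,-0.9637)
member 3 (1-3): L=2.5794, (cx,cy)=(0.9944,-0.1055)
member 4 (2-3): L=4.3642, (cx,cy)=(0.3066,0.9518)
member 5 (2-4): L=2.6690, (cx,cy)=(1.0000,0.0000)
member 6 (3-4): L=4.3620, (cx,cy)=(0.3051,-0.9523)
solve A·x = −loads:
  F[0-1] = +857.6078 N (tension)
  F[0-2] = +4856.8896 N (tension)
  F[1-2] = -2852.7071 N (compression)
  F[1-3] = -2299.3599 N (compression)
  F[2-3] = +3611.7591 N (tension)
  F[2-4] = +1179.2188 N (tension)
  F[3-4] = -3864.6011 N (compression)
  Rx@0 = -5099.2600 N
  Ry@0 = -822.6468 N
  Ry@4 = +3680.2968 N

3611.759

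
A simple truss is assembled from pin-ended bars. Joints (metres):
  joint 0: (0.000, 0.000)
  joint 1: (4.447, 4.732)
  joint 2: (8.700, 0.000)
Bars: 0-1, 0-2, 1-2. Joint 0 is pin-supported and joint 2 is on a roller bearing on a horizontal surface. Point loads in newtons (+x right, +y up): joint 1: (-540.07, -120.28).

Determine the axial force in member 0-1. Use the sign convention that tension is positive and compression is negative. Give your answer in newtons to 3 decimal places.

-483.796

N=3 nodes, M=3 members, R=3 reactions → 2N=6, M+R=6
member 0 (0-1): L=6.4937, (cx,cy)=(0.6848,0.7287)
member 1 (0-2): L=8.7000, (cx,cy)=(1.0000,0.0000)
member 2 (1-2): L=6.3624, (cx,cy)=(0.6685,-0.7437)
solve A·x = −loads:
  F[0-1] = -483.7961 N (compression)
  F[0-2] = -208.7559 N (compression)
  F[1-2] = +312.2934 N (tension)
  Rx@0 = +540.0700 N
  Ry@0 = +352.5474 N
  Ry@2 = -232.2674 N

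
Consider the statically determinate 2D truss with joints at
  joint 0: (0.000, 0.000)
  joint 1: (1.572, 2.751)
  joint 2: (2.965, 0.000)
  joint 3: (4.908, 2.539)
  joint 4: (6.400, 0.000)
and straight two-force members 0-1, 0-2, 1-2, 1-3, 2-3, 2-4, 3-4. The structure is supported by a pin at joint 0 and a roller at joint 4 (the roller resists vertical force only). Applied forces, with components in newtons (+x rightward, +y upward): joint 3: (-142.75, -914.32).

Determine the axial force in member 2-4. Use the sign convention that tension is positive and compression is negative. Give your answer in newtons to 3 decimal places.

378.751

N=5 nodes, M=7 members, R=3 reactions → 2N=10, M+R=10
member 0 (0-1): L=3.1685, (cx,cy)=(0.4961,0.8682)
member 1 (0-2): L=2.9650, (cx,cy)=(1.0000,0.0000)
member 2 (1-2): L=3.0836, (cx,cy)=(0.4517,-0.8921)
member 3 (1-3): L=3.3427, (cx,cy)=(0.9980,-0.0634)
member 4 (2-3): L=3.1972, (cx,cy)=(0.6077,0.7941)
member 5 (2-4): L=3.4350, (cx,cy)=(1.0000,0.0000)
member 6 (3-4): L=2.9449, (cx,cy)=(0.5066,-0.8622)
solve A·x = −loads:
  F[0-1] = -310.7222 N (compression)
  F[0-2] = +11.4114 N (tension)
  F[1-2] = +323.7980 N (tension)
  F[1-3] = -301.0425 N (compression)
  F[2-3] = -363.7560 N (compression)
  F[2-4] = +378.7515 N (tension)
  F[3-4] = -747.5837 N (compression)
  Rx@0 = +142.7500 N
  Ry@0 = +269.7825 N
  Ry@4 = +644.5375 N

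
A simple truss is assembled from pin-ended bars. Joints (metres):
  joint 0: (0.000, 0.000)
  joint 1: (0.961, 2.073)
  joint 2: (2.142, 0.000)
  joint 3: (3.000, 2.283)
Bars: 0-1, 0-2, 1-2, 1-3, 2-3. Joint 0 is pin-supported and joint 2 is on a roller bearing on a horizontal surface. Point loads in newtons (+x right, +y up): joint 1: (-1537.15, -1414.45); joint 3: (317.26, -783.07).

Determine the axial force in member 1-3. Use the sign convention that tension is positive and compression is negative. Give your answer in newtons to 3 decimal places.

N=4 nodes, M=5 members, R=3 reactions → 2N=8, M+R=8
member 0 (0-1): L=2.2849, (cx,cy)=(0.4206,0.9073)
member 1 (0-2): L=2.1420, (cx,cy)=(1.0000,0.0000)
member 2 (1-2): L=2.3858, (cx,cy)=(0.4950,-0.8689)
member 3 (1-3): L=2.0498, (cx,cy)=(0.9947,0.1024)
member 4 (2-3): L=2.4389, (cx,cy)=(0.3518,0.9361)
solve A·x = −loads:
  F[0-1] = -1780.8535 N (compression)
  F[0-2] = -470.8915 N (compression)
  F[1-2] = +307.0097 N (tension)
  F[1-3] = +639.5438 N (tension)
  F[2-3] = -906.5406 N (compression)
  Rx@0 = +1219.8900 N
  Ry@0 = +1615.6857 N
  Ry@2 = +581.8343 N

639.544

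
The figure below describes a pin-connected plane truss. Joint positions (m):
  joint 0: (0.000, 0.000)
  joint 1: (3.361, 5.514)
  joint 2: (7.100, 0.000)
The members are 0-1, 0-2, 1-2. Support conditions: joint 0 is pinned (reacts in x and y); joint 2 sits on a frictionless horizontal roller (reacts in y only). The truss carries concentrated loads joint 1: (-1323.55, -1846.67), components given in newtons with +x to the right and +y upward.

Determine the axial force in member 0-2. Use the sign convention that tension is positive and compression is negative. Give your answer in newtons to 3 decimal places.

-104.235

N=3 nodes, M=3 members, R=3 reactions → 2N=6, M+R=6
member 0 (0-1): L=6.4576, (cx,cy)=(0.5205,0.8539)
member 1 (0-2): L=7.1000, (cx,cy)=(1.0000,0.0000)
member 2 (1-2): L=6.6622, (cx,cy)=(0.5612,-0.8277)
solve A·x = −loads:
  F[0-1] = -2342.7080 N (compression)
  F[0-2] = -104.2349 N (compression)
  F[1-2] = +185.7258 N (tension)
  Rx@0 = +1323.5500 N
  Ry@0 = +2000.3879 N
  Ry@2 = -153.7179 N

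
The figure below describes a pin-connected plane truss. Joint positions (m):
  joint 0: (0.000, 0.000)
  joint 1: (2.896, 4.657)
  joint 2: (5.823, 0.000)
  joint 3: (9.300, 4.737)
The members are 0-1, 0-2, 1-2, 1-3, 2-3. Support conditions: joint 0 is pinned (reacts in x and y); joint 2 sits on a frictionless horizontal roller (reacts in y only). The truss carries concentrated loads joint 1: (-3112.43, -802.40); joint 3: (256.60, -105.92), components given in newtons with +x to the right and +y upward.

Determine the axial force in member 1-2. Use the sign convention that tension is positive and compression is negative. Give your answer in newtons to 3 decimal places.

2152.413

N=4 nodes, M=5 members, R=3 reactions → 2N=8, M+R=8
member 0 (0-1): L=5.4840, (cx,cy)=(0.5281,0.8492)
member 1 (0-2): L=5.8230, (cx,cy)=(1.0000,0.0000)
member 2 (1-2): L=5.5005, (cx,cy)=(0.5321,-0.8467)
member 3 (1-3): L=6.4045, (cx,cy)=(0.9999,0.0125)
member 4 (2-3): L=5.8761, (cx,cy)=(0.5917,0.8061)
solve A·x = −loads:
  F[0-1] = -3085.9136 N (compression)
  F[0-2] = -1226.2212 N (compression)
  F[1-2] = +2152.4130 N (tension)
  F[1-3] = +337.4667 N (tension)
  F[2-3] = -136.6198 N (compression)
  Rx@0 = +2855.8300 N
  Ry@0 = +2620.5415 N
  Ry@2 = -1712.2215 N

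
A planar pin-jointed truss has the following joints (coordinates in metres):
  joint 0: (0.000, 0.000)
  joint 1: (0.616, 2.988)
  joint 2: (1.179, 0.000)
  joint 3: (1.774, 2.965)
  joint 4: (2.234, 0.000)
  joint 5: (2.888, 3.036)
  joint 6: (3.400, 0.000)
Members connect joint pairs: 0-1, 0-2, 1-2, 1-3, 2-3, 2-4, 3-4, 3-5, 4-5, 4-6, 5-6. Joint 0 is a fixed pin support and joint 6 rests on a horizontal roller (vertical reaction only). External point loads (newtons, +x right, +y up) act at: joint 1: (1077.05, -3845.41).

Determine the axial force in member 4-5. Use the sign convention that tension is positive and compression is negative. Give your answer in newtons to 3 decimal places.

1722.646

N=7 nodes, M=11 members, R=3 reactions → 2N=14, M+R=14
member 0 (0-1): L=3.0508, (cx,cy)=(0.2019,0.9794)
member 1 (0-2): L=1.1790, (cx,cy)=(1.0000,0.0000)
member 2 (1-2): L=3.0406, (cx,cy)=(0.1852,-0.9827)
member 3 (1-3): L=1.1582, (cx,cy)=(0.9998,-0.0199)
member 4 (2-3): L=3.0241, (cx,cy)=(0.1968,0.9805)
member 5 (2-4): L=1.0550, (cx,cy)=(1.0000,0.0000)
member 6 (3-4): L=3.0005, (cx,cy)=(0.1533,-0.9882)
member 7 (3-5): L=1.1163, (cx,cy)=(0.9980,0.0636)
member 8 (4-5): L=3.1056, (cx,cy)=(0.2106,0.9776)
member 9 (4-6): L=1.1660, (cx,cy)=(1.0000,0.0000)
member 10 (5-6): L=3.0789, (cx,cy)=(0.1663,-0.9861)
solve A·x = −loads:
  F[0-1] = -2248.4858 N (compression)
  F[0-2] = +1531.0460 N (tension)
  F[1-2] = -1647.3701 N (compression)
  F[1-3] = -1226.2571 N (compression)
  F[2-3] = +1651.1585 N (tension)
  F[2-4] = +901.1466 N (tension)
  F[3-4] = -1704.1633 N (compression)
  F[3-5] = -641.1808 N (compression)
  F[4-5] = +1722.6464 N (tension)
  F[4-6] = +277.1199 N (tension)
  F[5-6] = -1666.4380 N (compression)
  Rx@0 = -1077.0500 N
  Ry@0 = +2202.1753 N
  Ry@6 = +1643.2347 N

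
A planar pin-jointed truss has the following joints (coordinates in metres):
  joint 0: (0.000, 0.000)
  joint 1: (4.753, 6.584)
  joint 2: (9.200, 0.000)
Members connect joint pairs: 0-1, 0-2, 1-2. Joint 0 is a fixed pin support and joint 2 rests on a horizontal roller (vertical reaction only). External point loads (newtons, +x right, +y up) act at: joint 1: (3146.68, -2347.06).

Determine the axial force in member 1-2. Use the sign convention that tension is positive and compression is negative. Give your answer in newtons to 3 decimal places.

-4180.708

N=3 nodes, M=3 members, R=3 reactions → 2N=6, M+R=6
member 0 (0-1): L=8.1203, (cx,cy)=(0.5853,0.8108)
member 1 (0-2): L=9.2000, (cx,cy)=(1.0000,0.0000)
member 2 (1-2): L=7.9451, (cx,cy)=(0.5597,-0.8287)
solve A·x = −loads:
  F[0-1] = +1378.1789 N (tension)
  F[0-2] = +2340.0048 N (tension)
  F[1-2] = -4180.7081 N (compression)
  Rx@0 = -3146.6800 N
  Ry@0 = -1117.4310 N
  Ry@2 = +3464.4910 N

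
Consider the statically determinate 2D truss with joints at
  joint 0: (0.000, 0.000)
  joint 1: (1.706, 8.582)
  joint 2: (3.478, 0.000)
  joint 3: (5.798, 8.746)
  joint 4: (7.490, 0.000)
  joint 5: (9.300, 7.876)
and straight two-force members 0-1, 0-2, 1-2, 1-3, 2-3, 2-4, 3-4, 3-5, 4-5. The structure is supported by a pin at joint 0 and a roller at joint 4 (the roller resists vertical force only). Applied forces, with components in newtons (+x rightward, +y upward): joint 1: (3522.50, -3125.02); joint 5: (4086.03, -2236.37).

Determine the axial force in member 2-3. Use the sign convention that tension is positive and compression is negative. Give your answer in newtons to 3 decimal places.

N=6 nodes, M=9 members, R=3 reactions → 2N=12, M+R=12
member 0 (0-1): L=8.7499, (cx,cy)=(0.1950,0.9808)
member 1 (0-2): L=3.4780, (cx,cy)=(1.0000,0.0000)
member 2 (1-2): L=8.7630, (cx,cy)=(0.2022,-0.9793)
member 3 (1-3): L=4.0953, (cx,cy)=(0.9992,0.0400)
member 4 (2-3): L=9.0485, (cx,cy)=(0.2564,0.9666)
member 5 (2-4): L=4.0120, (cx,cy)=(1.0000,0.0000)
member 6 (3-4): L=8.9082, (cx,cy)=(0.1899,-0.9818)
member 7 (3-5): L=3.6084, (cx,cy)=(0.9705,-0.2411)
member 8 (4-5): L=8.0813, (cx,cy)=(0.2240,0.9746)
solve A·x = −loads:
  F[0-1] = +6586.2637 N (tension)
  F[0-2] = +6324.3855 N (tension)
  F[1-2] = -9797.5935 N (compression)
  F[1-3] = -257.3598 N (compression)
  F[2-3] = +9927.0349 N (tension)
  F[2-4] = +1797.9236 N (tension)
  F[3-4] = -10863.6960 N (compression)
  F[3-5] = +4483.8085 N (tension)
  F[4-5] = -1185.4359 N (compression)
  Rx@0 = -7608.5300 N
  Ry@0 = -6459.8640 N
  Ry@4 = +11821.2540 N

9927.035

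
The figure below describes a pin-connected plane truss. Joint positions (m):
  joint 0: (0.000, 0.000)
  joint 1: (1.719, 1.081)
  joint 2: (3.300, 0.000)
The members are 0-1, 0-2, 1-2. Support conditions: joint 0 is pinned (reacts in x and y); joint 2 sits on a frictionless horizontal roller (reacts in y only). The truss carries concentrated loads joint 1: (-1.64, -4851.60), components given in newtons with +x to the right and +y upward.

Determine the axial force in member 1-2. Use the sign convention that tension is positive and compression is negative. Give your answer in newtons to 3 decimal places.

N=3 nodes, M=3 members, R=3 reactions → 2N=6, M+R=6
member 0 (0-1): L=2.0306, (cx,cy)=(0.8465,0.5323)
member 1 (0-2): L=3.3000, (cx,cy)=(1.0000,0.0000)
member 2 (1-2): L=1.9152, (cx,cy)=(0.8255,-0.5644)
solve A·x = −loads:
  F[0-1] = -4367.2871 N (compression)
  F[0-2] = +3695.3942 N (tension)
  F[1-2] = -4476.6257 N (compression)
  Rx@0 = +1.6400 N
  Ry@0 = +2324.8947 N
  Ry@2 = +2526.7053 N

-4476.626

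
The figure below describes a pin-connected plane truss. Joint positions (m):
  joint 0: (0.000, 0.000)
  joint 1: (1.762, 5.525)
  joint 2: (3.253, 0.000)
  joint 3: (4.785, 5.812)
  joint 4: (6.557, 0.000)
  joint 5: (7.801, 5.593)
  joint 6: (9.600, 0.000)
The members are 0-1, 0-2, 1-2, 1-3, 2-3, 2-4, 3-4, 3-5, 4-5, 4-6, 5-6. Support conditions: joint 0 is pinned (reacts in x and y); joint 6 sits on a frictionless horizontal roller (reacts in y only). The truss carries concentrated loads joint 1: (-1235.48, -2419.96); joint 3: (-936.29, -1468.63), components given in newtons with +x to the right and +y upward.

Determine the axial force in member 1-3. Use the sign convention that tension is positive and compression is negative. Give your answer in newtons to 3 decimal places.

N=7 nodes, M=11 members, R=3 reactions → 2N=14, M+R=14
member 0 (0-1): L=5.7992, (cx,cy)=(0.3038,0.9527)
member 1 (0-2): L=3.2530, (cx,cy)=(1.0000,0.0000)
member 2 (1-2): L=5.7226, (cx,cy)=(0.2605,-0.9655)
member 3 (1-3): L=3.0366, (cx,cy)=(0.9955,0.0945)
member 4 (2-3): L=6.0105, (cx,cy)=(0.2549,0.9670)
member 5 (2-4): L=3.3040, (cx,cy)=(1.0000,0.0000)
member 6 (3-4): L=6.0761, (cx,cy)=(0.2916,-0.9565)
member 7 (3-5): L=3.0239, (cx,cy)=(0.9974,-0.0724)
member 8 (4-5): L=5.7297, (cx,cy)=(0.2171,0.9761)
member 9 (4-6): L=3.0430, (cx,cy)=(1.0000,0.0000)
member 10 (5-6): L=5.8752, (cx,cy)=(0.3062,-0.9520)
solve A·x = −loads:
  F[0-1] = -4188.3024 N (compression)
  F[0-2] = -899.2085 N (compression)
  F[1-2] = +1582.3262 N (tension)
  F[1-3] = -451.3671 N (compression)
  F[2-3] = -1579.8569 N (compression)
  F[2-4] = -84.2594 N (compression)
  F[3-4] = +102.1944 N (tension)
  F[3-5] = +54.5995 N (tension)
  F[4-5] = -100.1408 N (compression)
  F[4-6] = -32.7140 N (compression)
  F[5-6] = +106.8381 N (tension)
  Rx@0 = +2171.7700 N
  Ry@0 = +3990.2963 N
  Ry@6 = -101.7063 N

-451.367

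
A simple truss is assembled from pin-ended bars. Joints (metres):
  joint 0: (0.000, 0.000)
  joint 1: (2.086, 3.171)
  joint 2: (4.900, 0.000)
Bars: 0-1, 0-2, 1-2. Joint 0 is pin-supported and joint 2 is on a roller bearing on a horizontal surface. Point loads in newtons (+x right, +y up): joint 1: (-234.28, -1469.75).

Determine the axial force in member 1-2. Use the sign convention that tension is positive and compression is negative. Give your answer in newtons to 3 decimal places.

-633.836

N=3 nodes, M=3 members, R=3 reactions → 2N=6, M+R=6
member 0 (0-1): L=3.7956, (cx,cy)=(0.5496,0.8354)
member 1 (0-2): L=4.9000, (cx,cy)=(1.0000,0.0000)
member 2 (1-2): L=4.2396, (cx,cy)=(0.6637,-0.7480)
solve A·x = −loads:
  F[0-1] = -1191.7909 N (compression)
  F[0-2] = +420.7076 N (tension)
  F[1-2] = -633.8356 N (compression)
  Rx@0 = +234.2800 N
  Ry@0 = +995.6691 N
  Ry@2 = +474.0809 N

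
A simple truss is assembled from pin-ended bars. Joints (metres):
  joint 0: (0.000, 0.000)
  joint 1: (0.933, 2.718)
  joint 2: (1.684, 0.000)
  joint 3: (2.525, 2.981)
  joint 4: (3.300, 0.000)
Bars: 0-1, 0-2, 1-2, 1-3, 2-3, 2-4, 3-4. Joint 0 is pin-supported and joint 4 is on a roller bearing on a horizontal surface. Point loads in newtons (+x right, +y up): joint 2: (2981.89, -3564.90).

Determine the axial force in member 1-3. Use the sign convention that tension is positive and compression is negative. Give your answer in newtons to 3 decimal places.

N=5 nodes, M=7 members, R=3 reactions → 2N=10, M+R=10
member 0 (0-1): L=2.8737, (cx,cy)=(0.3247,0.9458)
member 1 (0-2): L=1.6840, (cx,cy)=(1.0000,0.0000)
member 2 (1-2): L=2.8198, (cx,cy)=(0.2663,-0.9639)
member 3 (1-3): L=1.6136, (cx,cy)=(0.9866,0.1630)
member 4 (2-3): L=3.0974, (cx,cy)=(0.2715,0.9624)
member 5 (2-4): L=1.6160, (cx,cy)=(1.0000,0.0000)
member 6 (3-4): L=3.0801, (cx,cy)=(0.2516,-0.9678)
solve A·x = −loads:
  F[0-1] = -1845.7084 N (compression)
  F[0-2] = +3581.1385 N (tension)
  F[1-2] = +1633.8491 N (tension)
  F[1-3] = -1048.4061 N (compression)
  F[2-3] = +2067.7410 N (tension)
  F[2-4] = +472.9500 N (tension)
  F[3-4] = -1879.6529 N (compression)
  Rx@0 = -2981.8900 N
  Ry@0 = +1745.7207 N
  Ry@4 = +1819.1793 N

-1048.406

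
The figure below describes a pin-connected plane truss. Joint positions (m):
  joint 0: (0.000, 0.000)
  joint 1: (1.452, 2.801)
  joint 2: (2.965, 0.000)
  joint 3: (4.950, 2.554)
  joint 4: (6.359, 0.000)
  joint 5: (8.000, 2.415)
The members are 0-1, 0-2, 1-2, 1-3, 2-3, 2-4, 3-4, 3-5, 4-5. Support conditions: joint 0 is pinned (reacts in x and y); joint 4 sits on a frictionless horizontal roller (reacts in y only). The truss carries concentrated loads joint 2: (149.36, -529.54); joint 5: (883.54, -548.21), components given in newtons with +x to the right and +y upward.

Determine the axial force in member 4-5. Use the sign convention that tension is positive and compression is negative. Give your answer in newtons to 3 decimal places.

N=6 nodes, M=9 members, R=3 reactions → 2N=12, M+R=12
member 0 (0-1): L=3.1550, (cx,cy)=(0.4602,0.8878)
member 1 (0-2): L=2.9650, (cx,cy)=(1.0000,0.0000)
member 2 (1-2): L=3.1835, (cx,cy)=(0.4753,-0.8798)
member 3 (1-3): L=3.5067, (cx,cy)=(0.9975,-0.0704)
member 4 (2-3): L=3.2347, (cx,cy)=(0.6137,0.7896)
member 5 (2-4): L=3.3940, (cx,cy)=(1.0000,0.0000)
member 6 (3-4): L=2.9169, (cx,cy)=(0.4831,-0.8756)
member 7 (3-5): L=3.0532, (cx,cy)=(0.9990,-0.0455)
member 8 (4-5): L=2.9198, (cx,cy)=(0.5620,0.8271)
solve A·x = −loads:
  F[0-1] = +218.9523 N (tension)
  F[0-2] = +932.1328 N (tension)
  F[1-2] = -238.1012 N (compression)
  F[1-3] = +214.4601 N (tension)
  F[2-3] = +935.9949 N (tension)
  F[2-4] = +95.2278 N (tension)
  F[3-4] = -890.1969 N (compression)
  F[3-5] = +1219.5865 N (tension)
  F[4-5] = -595.6668 N (compression)
  Rx@0 = -1032.9000 N
  Ry@0 = -194.3864 N
  Ry@4 = +1272.1364 N

-595.667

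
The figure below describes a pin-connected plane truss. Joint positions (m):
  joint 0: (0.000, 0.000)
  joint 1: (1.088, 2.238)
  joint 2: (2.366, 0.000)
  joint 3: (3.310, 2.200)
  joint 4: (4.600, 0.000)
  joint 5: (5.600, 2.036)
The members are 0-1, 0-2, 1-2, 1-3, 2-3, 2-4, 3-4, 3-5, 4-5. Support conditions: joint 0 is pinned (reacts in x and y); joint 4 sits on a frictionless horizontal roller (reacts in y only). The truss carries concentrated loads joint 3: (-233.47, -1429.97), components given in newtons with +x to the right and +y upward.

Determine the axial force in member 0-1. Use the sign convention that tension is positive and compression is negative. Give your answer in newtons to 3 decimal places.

-570.045

N=6 nodes, M=9 members, R=3 reactions → 2N=12, M+R=12
member 0 (0-1): L=2.4885, (cx,cy)=(0.4372,0.8994)
member 1 (0-2): L=2.3660, (cx,cy)=(1.0000,0.0000)
member 2 (1-2): L=2.5772, (cx,cy)=(0.4959,-0.8684)
member 3 (1-3): L=2.2223, (cx,cy)=(0.9999,-0.0171)
member 4 (2-3): L=2.3940, (cx,cy)=(0.3943,0.9190)
member 5 (2-4): L=2.2340, (cx,cy)=(1.0000,0.0000)
member 6 (3-4): L=2.5503, (cx,cy)=(0.5058,-0.8626)
member 7 (3-5): L=2.2959, (cx,cy)=(0.9974,-0.0714)
member 8 (4-5): L=2.2683, (cx,cy)=(0.4409,0.8976)
solve A·x = −loads:
  F[0-1] = -570.0453 N (compression)
  F[0-2] = +15.7651 N (tension)
  F[1-2] = +601.1533 N (tension)
  F[1-3] = -547.4199 N (compression)
  F[2-3] = -568.0622 N (compression)
  F[2-4] = +537.8697 N (tension)
  F[3-4] = -1063.3615 N (compression)
  F[3-5] = -0.0000 N (tension)
  F[4-5] = +0.0000 N (tension)
  Rx@0 = +233.4700 N
  Ry@0 = +512.6729 N
  Ry@4 = +917.2971 N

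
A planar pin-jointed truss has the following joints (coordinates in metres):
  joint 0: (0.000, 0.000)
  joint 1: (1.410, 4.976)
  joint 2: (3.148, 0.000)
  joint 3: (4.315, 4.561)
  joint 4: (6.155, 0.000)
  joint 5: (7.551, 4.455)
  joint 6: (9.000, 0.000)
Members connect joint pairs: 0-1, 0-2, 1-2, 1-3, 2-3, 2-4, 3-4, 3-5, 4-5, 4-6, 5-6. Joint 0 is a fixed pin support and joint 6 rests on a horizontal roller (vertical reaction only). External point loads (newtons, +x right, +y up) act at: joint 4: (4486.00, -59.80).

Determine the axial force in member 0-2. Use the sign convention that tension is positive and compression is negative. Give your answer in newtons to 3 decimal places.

N=7 nodes, M=11 members, R=3 reactions → 2N=14, M+R=14
member 0 (0-1): L=5.1719, (cx,cy)=(0.2726,0.9621)
member 1 (0-2): L=3.1480, (cx,cy)=(1.0000,0.0000)
member 2 (1-2): L=5.2708, (cx,cy)=(0.3297,-0.9441)
member 3 (1-3): L=2.9345, (cx,cy)=(0.9899,-0.1414)
member 4 (2-3): L=4.7079, (cx,cy)=(0.2479,0.9688)
member 5 (2-4): L=3.0070, (cx,cy)=(1.0000,0.0000)
member 6 (3-4): L=4.9182, (cx,cy)=(0.3741,-0.9274)
member 7 (3-5): L=3.2377, (cx,cy)=(0.9995,-0.0327)
member 8 (4-5): L=4.6686, (cx,cy)=(0.2990,0.9542)
member 9 (4-6): L=2.8450, (cx,cy)=(1.0000,0.0000)
member 10 (5-6): L=4.6847, (cx,cy)=(0.3093,-0.9510)
solve A·x = −loads:
  F[0-1] = -19.6477 N (compression)
  F[0-2] = +4491.3565 N (tension)
  F[1-2] = +21.9280 N (tension)
  F[1-3] = -12.7149 N (compression)
  F[2-3] = -21.3685 N (compression)
  F[2-4] = +4503.8839 N (tension)
  F[3-4] = +21.2969 N (tension)
  F[3-5] = -25.8654 N (compression)
  F[4-5] = +41.9700 N (tension)
  F[4-6] = +13.3017 N (tension)
  F[5-6] = -43.0054 N (compression)
  Rx@0 = -4486.0000 N
  Ry@0 = +18.9034 N
  Ry@6 = +40.8966 N

4491.356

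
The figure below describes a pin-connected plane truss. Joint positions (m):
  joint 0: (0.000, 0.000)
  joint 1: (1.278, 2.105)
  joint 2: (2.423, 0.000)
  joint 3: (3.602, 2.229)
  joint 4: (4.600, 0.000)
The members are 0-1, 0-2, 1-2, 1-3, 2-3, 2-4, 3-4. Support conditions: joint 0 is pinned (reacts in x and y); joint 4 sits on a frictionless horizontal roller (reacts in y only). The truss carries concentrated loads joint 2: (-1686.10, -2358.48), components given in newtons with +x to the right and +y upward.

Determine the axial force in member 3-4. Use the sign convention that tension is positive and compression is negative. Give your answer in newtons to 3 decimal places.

-1361.140

N=5 nodes, M=7 members, R=3 reactions → 2N=10, M+R=10
member 0 (0-1): L=2.4626, (cx,cy)=(0.5190,0.8548)
member 1 (0-2): L=2.4230, (cx,cy)=(1.0000,0.0000)
member 2 (1-2): L=2.3963, (cx,cy)=(0.4778,-0.8785)
member 3 (1-3): L=2.3273, (cx,cy)=(0.9986,0.0533)
member 4 (2-3): L=2.5216, (cx,cy)=(0.4676,0.8840)
member 5 (2-4): L=2.1770, (cx,cy)=(1.0000,0.0000)
member 6 (3-4): L=2.4422, (cx,cy)=(0.4086,-0.9127)
solve A·x = −loads:
  F[0-1] = -1305.7840 N (compression)
  F[0-2] = -1008.4405 N (compression)
  F[1-2] = +1194.7795 N (tension)
  F[1-3] = -1250.3351 N (compression)
  F[2-3] = +1480.7457 N (tension)
  F[2-4] = +556.2221 N (tension)
  F[3-4] = -1361.1398 N (compression)
  Rx@0 = +1686.1000 N
  Ry@0 = +1116.1763 N
  Ry@4 = +1242.3037 N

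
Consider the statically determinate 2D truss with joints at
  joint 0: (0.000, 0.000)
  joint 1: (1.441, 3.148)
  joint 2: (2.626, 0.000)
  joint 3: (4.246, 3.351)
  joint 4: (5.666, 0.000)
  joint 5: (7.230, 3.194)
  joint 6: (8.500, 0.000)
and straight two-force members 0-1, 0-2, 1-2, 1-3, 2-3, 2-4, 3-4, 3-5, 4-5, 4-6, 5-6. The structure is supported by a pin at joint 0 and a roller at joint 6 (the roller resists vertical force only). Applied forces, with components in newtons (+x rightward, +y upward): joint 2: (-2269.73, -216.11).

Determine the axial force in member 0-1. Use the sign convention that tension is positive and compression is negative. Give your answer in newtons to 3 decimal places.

-164.248

N=7 nodes, M=11 members, R=3 reactions → 2N=14, M+R=14
member 0 (0-1): L=3.4621, (cx,cy)=(0.4162,0.9093)
member 1 (0-2): L=2.6260, (cx,cy)=(1.0000,0.0000)
member 2 (1-2): L=3.3636, (cx,cy)=(0.3523,-0.9359)
member 3 (1-3): L=2.8123, (cx,cy)=(0.9974,0.0722)
member 4 (2-3): L=3.7220, (cx,cy)=(0.4352,0.9003)
member 5 (2-4): L=3.0400, (cx,cy)=(1.0000,0.0000)
member 6 (3-4): L=3.6395, (cx,cy)=(0.3902,-0.9207)
member 7 (3-5): L=2.9881, (cx,cy)=(0.9986,-0.0525)
member 8 (4-5): L=3.5564, (cx,cy)=(0.4398,0.8981)
member 9 (4-6): L=2.8340, (cx,cy)=(1.0000,0.0000)
member 10 (5-6): L=3.4372, (cx,cy)=(0.3695,-0.9292)
solve A·x = −loads:
  F[0-1] = -164.2477 N (compression)
  F[0-2] = -2201.3673 N (compression)
  F[1-2] = +150.1972 N (tension)
  F[1-3] = -121.5937 N (compression)
  F[2-3] = +83.9066 N (tension)
  F[2-4] = +84.7566 N (tension)
  F[3-4] = -69.2122 N (compression)
  F[3-5] = -57.8321 N (compression)
  F[4-5] = +70.9566 N (tension)
  F[4-6] = +26.5472 N (tension)
  F[5-6] = -71.8496 N (compression)
  Rx@0 = +2269.7300 N
  Ry@0 = +149.3447 N
  Ry@6 = +66.7653 N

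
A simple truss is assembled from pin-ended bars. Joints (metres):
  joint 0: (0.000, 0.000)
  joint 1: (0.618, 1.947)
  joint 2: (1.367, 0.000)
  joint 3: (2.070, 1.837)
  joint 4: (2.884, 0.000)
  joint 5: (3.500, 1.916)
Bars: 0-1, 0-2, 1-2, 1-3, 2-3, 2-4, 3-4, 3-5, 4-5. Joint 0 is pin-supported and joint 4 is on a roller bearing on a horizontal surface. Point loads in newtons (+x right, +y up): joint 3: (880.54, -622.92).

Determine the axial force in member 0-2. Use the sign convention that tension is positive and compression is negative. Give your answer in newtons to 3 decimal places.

N=6 nodes, M=9 members, R=3 reactions → 2N=12, M+R=12
member 0 (0-1): L=2.0427, (cx,cy)=(0.3025,0.9531)
member 1 (0-2): L=1.3670, (cx,cy)=(1.0000,0.0000)
member 2 (1-2): L=2.0861, (cx,cy)=(0.3590,-0.9333)
member 3 (1-3): L=1.4562, (cx,cy)=(0.9971,-0.0755)
member 4 (2-3): L=1.9669, (cx,cy)=(0.3574,0.9339)
member 5 (2-4): L=1.5170, (cx,cy)=(1.0000,0.0000)
member 6 (3-4): L=2.0093, (cx,cy)=(0.4051,-0.9143)
member 7 (3-5): L=1.4322, (cx,cy)=(0.9985,0.0552)
member 8 (4-5): L=2.0126, (cx,cy)=(0.3061,0.9520)
solve A·x = −loads:
  F[0-1] = +403.9855 N (tension)
  F[0-2] = +758.3195 N (tension)
  F[1-2] = -435.1660 N (compression)
  F[1-3] = +279.2618 N (tension)
  F[2-3] = +434.8743 N (tension)
  F[2-4] = +446.6471 N (tension)
  F[3-4] = -1102.4993 N (compression)
  F[3-5] = -0.0000 N (tension)
  F[4-5] = +0.0000 N (tension)
  Rx@0 = -880.5400 N
  Ry@0 = -385.0538 N
  Ry@4 = +1007.9738 N

758.320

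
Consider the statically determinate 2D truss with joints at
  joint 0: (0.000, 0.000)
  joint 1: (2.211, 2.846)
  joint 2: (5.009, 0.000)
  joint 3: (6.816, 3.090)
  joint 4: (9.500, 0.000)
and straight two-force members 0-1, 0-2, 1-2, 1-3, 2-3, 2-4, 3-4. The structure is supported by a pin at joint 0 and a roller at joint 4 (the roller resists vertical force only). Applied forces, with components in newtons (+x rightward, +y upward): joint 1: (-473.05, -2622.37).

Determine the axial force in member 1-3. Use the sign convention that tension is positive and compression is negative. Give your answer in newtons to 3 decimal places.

N=5 nodes, M=7 members, R=3 reactions → 2N=10, M+R=10
member 0 (0-1): L=3.6039, (cx,cy)=(0.6135,0.7897)
member 1 (0-2): L=5.0090, (cx,cy)=(1.0000,0.0000)
member 2 (1-2): L=3.9911, (cx,cy)=(0.7011,-0.7131)
member 3 (1-3): L=4.6115, (cx,cy)=(0.9986,0.0529)
member 4 (2-3): L=3.5796, (cx,cy)=(0.5048,0.8632)
member 5 (2-4): L=4.4910, (cx,cy)=(1.0000,0.0000)
member 6 (3-4): L=4.0929, (cx,cy)=(0.6558,-0.7550)
solve A·x = −loads:
  F[0-1] = -2727.3336 N (compression)
  F[0-2] = +1200.1656 N (tension)
  F[1-2] = -709.3692 N (compression)
  F[1-3] = -703.8356 N (compression)
  F[2-3] = +585.9929 N (tension)
  F[2-4] = +407.0354 N (tension)
  F[3-4] = -620.7009 N (compression)
  Rx@0 = +473.0500 N
  Ry@0 = +2153.7637 N
  Ry@4 = +468.6063 N

-703.836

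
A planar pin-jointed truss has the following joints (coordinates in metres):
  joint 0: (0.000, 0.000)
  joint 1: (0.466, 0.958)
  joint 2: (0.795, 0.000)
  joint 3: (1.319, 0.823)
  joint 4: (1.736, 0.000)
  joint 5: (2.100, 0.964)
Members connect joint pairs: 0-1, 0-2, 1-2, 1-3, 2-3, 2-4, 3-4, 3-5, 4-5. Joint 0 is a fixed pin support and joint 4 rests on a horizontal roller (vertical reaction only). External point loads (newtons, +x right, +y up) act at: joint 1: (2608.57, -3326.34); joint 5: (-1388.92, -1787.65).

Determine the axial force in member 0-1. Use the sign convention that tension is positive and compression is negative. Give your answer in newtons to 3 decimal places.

-1546.118

N=6 nodes, M=9 members, R=3 reactions → 2N=12, M+R=12
member 0 (0-1): L=1.0653, (cx,cy)=(0.4374,0.8993)
member 1 (0-2): L=0.7950, (cx,cy)=(1.0000,0.0000)
member 2 (1-2): L=1.0129, (cx,cy)=(0.3248,-0.9458)
member 3 (1-3): L=0.8636, (cx,cy)=(0.9877,-0.1563)
member 4 (2-3): L=0.9757, (cx,cy)=(0.5371,0.8435)
member 5 (2-4): L=0.9410, (cx,cy)=(1.0000,0.0000)
member 6 (3-4): L=0.9226, (cx,cy)=(0.4520,-0.8920)
member 7 (3-5): L=0.7936, (cx,cy)=(0.9841,0.1777)
member 8 (4-5): L=1.0304, (cx,cy)=(0.3532,0.9355)
solve A·x = −loads:
  F[0-1] = -1546.1185 N (compression)
  F[0-2] = +1895.9604 N (tension)
  F[1-2] = -1583.3421 N (compression)
  F[1-3] = -2805.0890 N (compression)
  F[2-3] = +1775.2622 N (tension)
  F[2-4] = +428.2368 N (tension)
  F[3-4] = -2325.3736 N (compression)
  F[3-5] = -778.5288 N (compression)
  F[4-5] = -1762.9940 N (compression)
  Rx@0 = -1219.6500 N
  Ry@0 = +1390.3549 N
  Ry@4 = +3723.6351 N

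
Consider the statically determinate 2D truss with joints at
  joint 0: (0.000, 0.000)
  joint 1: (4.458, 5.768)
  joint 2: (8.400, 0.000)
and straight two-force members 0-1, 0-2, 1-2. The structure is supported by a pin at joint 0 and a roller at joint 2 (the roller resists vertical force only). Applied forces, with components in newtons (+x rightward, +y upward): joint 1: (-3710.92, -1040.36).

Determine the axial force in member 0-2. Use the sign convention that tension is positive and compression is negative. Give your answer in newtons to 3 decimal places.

N=3 nodes, M=3 members, R=3 reactions → 2N=6, M+R=6
member 0 (0-1): L=7.2900, (cx,cy)=(0.6115,0.7912)
member 1 (0-2): L=8.4000, (cx,cy)=(1.0000,0.0000)
member 2 (1-2): L=6.9864, (cx,cy)=(0.5642,-0.8256)
solve A·x = −loads:
  F[0-1] = -3837.5841 N (compression)
  F[0-2] = -1364.1392 N (compression)
  F[1-2] = +2417.6468 N (tension)
  Rx@0 = +3710.9200 N
  Ry@0 = +3036.3912 N
  Ry@2 = -1996.0312 N

-1364.139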